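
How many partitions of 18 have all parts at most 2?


Using the generating function (1-x)^(-1)(1-x^2)^(-1),
the coefficient of x^18 counts these restricted partitions.
Result = 10

10


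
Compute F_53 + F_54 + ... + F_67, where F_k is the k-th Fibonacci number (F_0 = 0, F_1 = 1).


Use the identity sum_{k=0}^{N} F_k = F_{N+2} - 1 (which follows from F_{k+2} - F_{k+1} = F_k). Then
sum_{k=53}^{67} F_k = (F_{69} - 1) - (F_{54} - 1) = F_{69} - F_{54}.
Computing: F_{69} = 117669030460994, F_{54} = 86267571272, so
Sum = 117669030460994 - 86267571272 = 117582762889722.

117582762889722


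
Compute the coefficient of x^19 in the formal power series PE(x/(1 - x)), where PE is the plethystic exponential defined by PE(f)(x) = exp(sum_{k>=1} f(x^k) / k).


For f(x) = x/(1 - x) we have
sum_{k>=1} f(x^k) / k = sum_{k>=1} (1/k) * x^k / (1 - x^k) = sum_{k, m >= 1} x^(k m) / k,
which after exponentiating simplifies to
PE(x/(1 - x)) = prod_{k>=1} 1 / (1 - x^k).
This is the generating function for the partition function p(n), so the coefficient of x^19 is p(19).
Computing p(19) by dynamic programming over parts 1, 2, ..., 19: p(19) = 490.

490


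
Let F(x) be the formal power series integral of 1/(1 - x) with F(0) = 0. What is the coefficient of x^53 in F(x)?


1/(1 - x) = sum_{k>=0} x^k. Integrating termwise and using F(0) = 0 gives
F(x) = sum_{k>=0} x^(k+1) / (k+1) = sum_{m>=1} x^m / m = -ln(1 - x).
So the coefficient of x^53 is 1/53 = 1/53.

1/53


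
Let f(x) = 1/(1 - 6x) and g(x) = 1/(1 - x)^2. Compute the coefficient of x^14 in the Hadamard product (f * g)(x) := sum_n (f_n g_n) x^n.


f has coefficients f_k = 6^k. For g = 1/(1 - x)^2 the coefficient is g_k = C(k + 1, 1) = k + 1. The Hadamard coefficient is (f * g)_k = 6^k * (k + 1).
For k = 14: 6^14 * 15 = 78364164096 * 15 = 1175462461440.

1175462461440


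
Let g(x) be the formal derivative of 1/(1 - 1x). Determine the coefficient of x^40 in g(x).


Differentiate termwise: d/dx sum_{k>=0} 1^k x^k = sum_{k>=1} k 1^k x^(k-1) = sum_{j>=0} (j+1) 1^(j+1) x^j.
Equivalently, d/dx [1/(1 - 1x)] = 1/(1 - 1x)^2.
For j = 40: 41 * 1^41 = 41 * 1 = 41.

41


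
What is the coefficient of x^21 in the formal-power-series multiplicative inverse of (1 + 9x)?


The inverse is 1/(1 + 9x). Apply the geometric identity 1/(1 - y) = sum_{k>=0} y^k with y = -9x:
1/(1 + 9x) = sum_{k>=0} (-9)^k x^k.
So the coefficient of x^21 is (-9)^21 = -109418989131512359209.

-109418989131512359209


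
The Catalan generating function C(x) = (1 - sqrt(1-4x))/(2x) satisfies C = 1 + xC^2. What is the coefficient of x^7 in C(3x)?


Substituting x -> 3x scales the n-th coefficient by 3^n, so [x^7] C(3x) = 3^7 * C_7.
C_7 = C(2*7, 7)/(8) = 3432/8 = 429.
So 3^7 * 429 = 2187 * 429 = 938223.

938223


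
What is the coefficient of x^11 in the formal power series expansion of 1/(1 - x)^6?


The expansion 1/(1 - x)^r = sum_{k>=0} C(k + r - 1, r - 1) x^k follows from the multiset / negative-binomial theorem (or from repeated differentiation of the geometric series).
For r = 6 and k = 11:
C(16, 5) = 20922789888000 / (120 * 39916800) = 4368.

4368


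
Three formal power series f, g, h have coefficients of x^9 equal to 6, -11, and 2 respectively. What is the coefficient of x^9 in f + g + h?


Series addition is componentwise:
6 + -11 + 2
= -3

-3


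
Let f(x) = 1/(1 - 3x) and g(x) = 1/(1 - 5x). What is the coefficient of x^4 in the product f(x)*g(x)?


The coefficient of x^n in f*g is the Cauchy product: sum_{k=0}^{n} a^k * b^(n-k).
With a=3, b=5, n=4:
sum_{k=0}^{4} 3^k * 5^(4-k)
= 1441

1441


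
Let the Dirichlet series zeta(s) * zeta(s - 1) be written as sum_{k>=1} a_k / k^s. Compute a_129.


Convolution gives a_k = sum_{d | k} d * 1 = sum_{d | k} d = sigma(k), the sum of positive divisors of k.
For k = 129, the divisors are 1, 3, 43, 129, so
sigma(129) = 1 + 3 + 43 + 129 = 176.

176


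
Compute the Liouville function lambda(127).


The Liouville function is lambda(k) = (-1)^Omega(k), where Omega(k) counts the prime factors of k with multiplicity.
Factoring: 127 = 127, so Omega(127) = 1.
lambda(127) = (-1)^1 = -1.

-1


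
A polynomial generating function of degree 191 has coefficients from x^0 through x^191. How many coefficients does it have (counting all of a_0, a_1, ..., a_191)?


A polynomial of degree 191 takes the form a_0 + a_1 x + ... + a_191 x^191.
The number of coefficients is 191 + 1 = 192.

192


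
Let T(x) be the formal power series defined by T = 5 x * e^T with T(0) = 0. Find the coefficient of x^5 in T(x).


Apply the Lagrange inversion formula: if T = 5 x * phi(T) with phi(t) = e^t, then
[x^n] T = 5^n * (1/n) [t^(n-1)] phi(t)^n = 5^n * (1/n) [t^(n-1)] e^(n t) = 5^n * (1/n) * n^(n-1) / (n-1)! = 5^n * n^(n-1) / n!.
When c = 1 this is the Cayley count of rooted labeled trees on n vertices, divided by n!.
For n = 5: 5^5 * 5^4 / 5! = 3125 * 625/120 = 390625/24.

390625/24


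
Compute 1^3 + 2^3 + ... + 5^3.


This power sum has a closed form given by Faulhaber's formula
sum_{k=1}^{m} k^p = (1 / (p + 1)) * sum_{j=0}^{p} C(p + 1, j) B_j m^(p + 1 - j),
but for small m direct computation is fastest:
1 + 8 + 27 + 64 + 125 = 225.

225


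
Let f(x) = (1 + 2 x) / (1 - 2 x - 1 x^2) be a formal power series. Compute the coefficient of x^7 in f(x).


Write f(x) = sum_{k>=0} a_k x^k. Multiplying both sides by 1 - 2 x - 1 x^2 gives
(1 - 2 x - 1 x^2) sum_{k>=0} a_k x^k = 1 + 2 x.
Matching coefficients:
 x^0: a_0 = 1
 x^1: a_1 - 2 a_0 = 2  =>  a_1 = 2*1 + 2 = 4
 x^k (k >= 2): a_k = 2 a_{k-1} + 1 a_{k-2}.
Iterating: a_2 = 9, a_3 = 22, a_4 = 53, a_5 = 128, a_6 = 309, a_7 = 746.
So the coefficient of x^7 is 746.

746


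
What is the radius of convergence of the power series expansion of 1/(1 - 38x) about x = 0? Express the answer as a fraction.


Expanding 1/(1 - 38x) = sum_{k>=0} 38^k x^k, the series converges when |38x| < 1, i.e., |x| < 1/38.
So the radius of convergence is 1/38 = 1/38.

1/38


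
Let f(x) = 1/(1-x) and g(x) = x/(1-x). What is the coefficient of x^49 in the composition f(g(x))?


First simplify the composition: f(g(x)) = 1/(1 - x/(1-x)) = (1-x)/((1-x) - x) = (1-x)/(1-2x).
Now extract the coefficient. Write (1-x)/(1-2x) = 1/(1-2x) - x/(1-2x).
The coefficient of x^n in 1/(1-2x) is 2^n, and in x/(1-2x) is 2^(n-1) (for n >= 1).
So the coefficient of x^49 is 2^49 - 2^48 = 562949953421312 - 281474976710656 = 281474976710656.

281474976710656


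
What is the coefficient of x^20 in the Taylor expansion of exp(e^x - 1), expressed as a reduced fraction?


exp(e^x - 1) = sum_{k>=0} Bell_k x^k / k!, where Bell_k is the k-th Bell number.
So the coefficient of x^20 is Bell_20 / 20!.
Computing: Bell_20 = 51724158235372 and 20! = 2432902008176640000, giving
51724158235372/2432902008176640000 = 263898766507/12412765347840000.

263898766507/12412765347840000


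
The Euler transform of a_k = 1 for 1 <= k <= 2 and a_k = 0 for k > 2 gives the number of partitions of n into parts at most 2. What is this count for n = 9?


Partitions of 9 into parts at most 2:
Using generating function (1-x)^(-1)(1-x^2)^(-1),
the coefficient of x^9 = 5

5


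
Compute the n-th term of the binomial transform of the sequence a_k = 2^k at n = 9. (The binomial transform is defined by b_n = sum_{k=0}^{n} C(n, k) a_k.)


With a_k = 2^k, b_n = sum_{k=0}^{n} C(n, k) 2^k = (1 + 2)^n by the binomial theorem.
For n = 9: (1 + 2)^9 = 3^9 = 19683.

19683


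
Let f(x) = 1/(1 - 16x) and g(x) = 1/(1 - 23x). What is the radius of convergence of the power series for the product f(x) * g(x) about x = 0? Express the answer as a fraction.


The radius of 1/(1 - 16x) is 1/16 (nearest singularity at x = 1/16), and the radius of 1/(1 - 23x) is 1/23.
The product f(x)*g(x) = 1/((1 - 16x)(1 - 23x)) has singularities at both 1/16 and 1/23, so its radius of convergence is the distance to the nearest one:
min(1/16, 1/23) = 1/23.

1/23


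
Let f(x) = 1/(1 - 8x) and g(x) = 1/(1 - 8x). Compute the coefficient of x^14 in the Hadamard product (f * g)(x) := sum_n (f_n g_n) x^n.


f has coefficients f_k = 8^k and g has coefficients g_k = 8^k, so the Hadamard product has coefficient (f*g)_k = 8^k * 8^k = 64^k.
For k = 14: 64^14 = 19342813113834066795298816.

19342813113834066795298816


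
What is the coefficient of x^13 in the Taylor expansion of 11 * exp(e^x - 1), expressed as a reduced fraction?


exp(e^x - 1) = sum_{k>=0} Bell_k x^k / k!, where Bell_k is the k-th Bell number.
So the coefficient of x^13 is 11 * Bell_13 / 13!.
Computing: Bell_13 = 27644437 and 13! = 6227020800, giving
11 * 27644437/6227020800 = 27644437/566092800.

27644437/566092800


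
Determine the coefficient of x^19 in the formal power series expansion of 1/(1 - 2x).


The geometric series identity gives 1/(1 - c x) = sum_{k>=0} c^k x^k, so the coefficient of x^k is c^k.
Here c = 2 and k = 19.
Computing: 2^19 = 524288

524288


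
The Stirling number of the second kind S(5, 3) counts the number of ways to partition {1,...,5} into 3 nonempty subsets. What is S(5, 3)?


Using the explicit formula S(n,k) = (1/k!) sum_{j=0}^{k} (-1)^(k-j) C(k,j) j^n:
S(5, 3) = 25
Equivalently, S(n,k) is n! times the coefficient of x^n in the EGF (e^x - 1)^k / k!.

25


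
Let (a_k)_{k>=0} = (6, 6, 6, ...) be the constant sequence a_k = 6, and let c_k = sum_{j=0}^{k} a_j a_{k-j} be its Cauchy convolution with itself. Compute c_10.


Since a_j = 6 for all j >= 0, the convolution sum becomes
c_k = sum_{j=0}^{k} 6 * 6 = 36 * (k + 1).
Equivalently, the generating function of (a_k) is 6/(1 - x) and its square is 36/(1 - x)^2 = sum_{k>=0} 36(k + 1) x^k.
For k = 10: 36 * 11 = 396.

396


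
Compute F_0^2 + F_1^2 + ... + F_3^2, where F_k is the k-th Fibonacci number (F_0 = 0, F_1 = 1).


There is a standard identity sum_{k=0}^{N} F_k^2 = F_N * F_{N+1} (proved inductively from the telescoping relation F_k^2 = F_k F_{k+1} - F_{k-1} F_k). Then
sum_{k=0}^{3} F_k^2 = F_3 F_4 - F_0 F_0.
Computing: F_3 = 2, F_4 = 3.
Sum = 2 * 3 = 6.

6


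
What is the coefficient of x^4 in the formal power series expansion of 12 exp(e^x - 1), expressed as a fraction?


exp(e^x - 1) is the exponential generating function for the Bell numbers Bell_k: exp(e^x - 1) = sum_{k>=0} Bell_k x^k / k!.
So the coefficient of x^4 in 12 exp(e^x - 1) is 12 Bell_4 / 4!.
Computing: Bell_4 = 15 and 4! = 24, giving
12 * 15/24 = 15/2.

15/2


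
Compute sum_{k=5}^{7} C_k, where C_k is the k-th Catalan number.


C_5 through C_7: 42, 132, 429
Sum = 42 + 132 + 429
= 603

603


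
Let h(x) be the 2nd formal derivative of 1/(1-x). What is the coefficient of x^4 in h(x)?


Differentiating 2 times: d^2/dx^2 [1/(1-x)] = 2!/(1-x)^3.
The expansion 1/(1-x)^3 = sum_{k>=0} C(k+2, 2) x^k, so the coefficient of x^n in 2!/(1-x)^3 is 2! * C(n+2, 2).
For n = 4: 2 * C(6, 2) = 2 * 15 = 30

30


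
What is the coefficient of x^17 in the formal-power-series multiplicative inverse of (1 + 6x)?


The inverse is 1/(1 + 6x). Apply the geometric identity 1/(1 - y) = sum_{k>=0} y^k with y = -6x:
1/(1 + 6x) = sum_{k>=0} (-6)^k x^k.
So the coefficient of x^17 is (-6)^17 = -16926659444736.

-16926659444736


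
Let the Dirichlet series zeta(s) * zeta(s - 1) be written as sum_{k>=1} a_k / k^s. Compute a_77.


Convolution gives a_k = sum_{d | k} d * 1 = sum_{d | k} d = sigma(k), the sum of positive divisors of k.
For k = 77, the divisors are 1, 7, 11, 77, so
sigma(77) = 1 + 7 + 11 + 77 = 96.

96


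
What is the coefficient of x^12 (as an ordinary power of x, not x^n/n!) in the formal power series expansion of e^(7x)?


The exponential series is e^y = sum_{k>=0} y^k / k!. Substituting y = 7x gives
e^(7x) = sum_{k>=0} 7^k x^k / k!.
So the coefficient of x^n is a^n/n! with a = 7, n = 12:
7^12 / 12! = 13841287201/479001600 = 1977326743/68428800

1977326743/68428800


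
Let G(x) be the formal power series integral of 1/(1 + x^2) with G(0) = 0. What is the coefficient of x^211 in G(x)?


1/(1 + x^2) = sum_{j>=0} (-1)^j x^(2j). Integrating termwise with G(0) = 0:
G(x) = sum_{j>=0} (-1)^j x^(2j+1) / (2j+1) = arctan(x).
Only odd powers are nonzero. For x^211 write 211 = 2*105 + 1, giving
(-1)^105 / 211 = -1/211 = -1/211.

-1/211


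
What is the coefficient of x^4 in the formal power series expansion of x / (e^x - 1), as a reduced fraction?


The exponential generating function for Bernoulli numbers is
x / (e^x - 1) = sum_{k>=0} B_k x^k / k!.
So the coefficient of x^4 in x / (e^x - 1) is B_4 / 4!.
Computing: B_4 = -1/30, 4! = 24, giving
-1/30 / 24 = -1/720.

-1/720


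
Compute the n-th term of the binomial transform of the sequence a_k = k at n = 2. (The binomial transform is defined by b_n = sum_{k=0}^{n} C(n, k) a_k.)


With a_k = k, b_n = sum_{k=0}^{n} C(n, k) k. Using k * C(n, k) = n * C(n-1, k-1) gives b_n = n * sum_{k>=1} C(n-1, k-1) = n * 2^(n-1).
For n = 2: 2 * 2^1 = 2 * 2 = 4.

4


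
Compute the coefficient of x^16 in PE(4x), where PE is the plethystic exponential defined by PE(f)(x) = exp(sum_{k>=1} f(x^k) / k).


With f(x) = 4x, the exponent is sum_{k>=1} 4 x^k / k = 4 * (-ln(1 - x)). Exponentiating:
PE(4x) = exp(-4 ln(1 - x)) = 1/(1 - x)^4.
By the negative binomial expansion, [x^n] 1/(1 - x)^4 = C(n + 3, 3).
For n = 16: C(19, 3) = 969.

969


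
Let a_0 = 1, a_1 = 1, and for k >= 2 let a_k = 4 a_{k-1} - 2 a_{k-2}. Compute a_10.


Iterating the recurrence forward:
a_0 = 1
a_1 = 1
a_2 = 4*1 - 2*1 = 2
a_3 = 4*2 - 2*1 = 6
a_4 = 4*6 - 2*2 = 20
a_5 = 4*20 - 2*6 = 68
a_6 = 4*68 - 2*20 = 232
a_7 = 4*232 - 2*68 = 792
a_8 = 4*792 - 2*232 = 2704
a_9 = 4*2704 - 2*792 = 9232
a_10 = 4*9232 - 2*2704 = 31520
So a_10 = 31520.

31520


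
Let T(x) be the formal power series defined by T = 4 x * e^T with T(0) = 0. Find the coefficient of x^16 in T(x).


Apply the Lagrange inversion formula: if T = 4 x * phi(T) with phi(t) = e^t, then
[x^n] T = 4^n * (1/n) [t^(n-1)] phi(t)^n = 4^n * (1/n) [t^(n-1)] e^(n t) = 4^n * (1/n) * n^(n-1) / (n-1)! = 4^n * n^(n-1) / n!.
When c = 1 this is the Cayley count of rooted labeled trees on n vertices, divided by n!.
For n = 16: 4^16 * 16^15 / 16! = 4294967296 * 1152921504606846976/20922789888000 = 151115727451828646838272/638512875.

151115727451828646838272/638512875


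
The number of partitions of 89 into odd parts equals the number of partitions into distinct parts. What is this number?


Computing partitions of 89 into odd parts (1, 3, 5, ...):
Using the generating function prod_{k>=0} 1/(1-x^(2k+1)),
the count is 173682

173682


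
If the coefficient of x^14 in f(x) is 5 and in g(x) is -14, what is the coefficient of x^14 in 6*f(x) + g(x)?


Scalar multiplication scales coefficients: 6 * 5 = 30.
Then add the g coefficient: 30 + -14
= 16

16


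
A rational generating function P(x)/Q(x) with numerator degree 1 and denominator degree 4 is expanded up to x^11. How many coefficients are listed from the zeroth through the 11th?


Expanding up to x^11 gives the coefficients for x^0, x^1, ..., x^11.
That is 11 + 1 = 12 coefficients in total.

12


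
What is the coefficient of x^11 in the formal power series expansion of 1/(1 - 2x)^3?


The general identity 1/(1 - c x)^r = sum_{k>=0} c^k C(k + r - 1, r - 1) x^k follows by substituting y = c x into 1/(1 - y)^r = sum_{k>=0} C(k + r - 1, r - 1) y^k.
For c = 2, r = 3, k = 11:
2^11 * C(13, 2) = 2048 * 78 = 159744.

159744


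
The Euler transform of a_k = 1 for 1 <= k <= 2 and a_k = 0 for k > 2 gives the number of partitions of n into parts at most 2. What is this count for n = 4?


Partitions of 4 into parts at most 2:
Using generating function (1-x)^(-1)(1-x^2)^(-1),
the coefficient of x^4 = 3

3


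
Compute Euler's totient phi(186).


phi(n) counts integers in [1, n] coprime to n. Using the multiplicative formula phi(n) = n * prod_{p | n} (1 - 1/p):
186 = 2 * 3 * 31, so
phi(186) = 186 * (1 - 1/2) * (1 - 1/3) * (1 - 1/31) = 60.

60


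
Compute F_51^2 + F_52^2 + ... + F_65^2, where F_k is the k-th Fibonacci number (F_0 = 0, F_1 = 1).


There is a standard identity sum_{k=0}^{N} F_k^2 = F_N * F_{N+1} (proved inductively from the telescoping relation F_k^2 = F_k F_{k+1} - F_{k-1} F_k). Then
sum_{k=51}^{65} F_k^2 = F_65 F_66 - F_50 F_51.
Computing: F_65 = 17167680177565, F_66 = 27777890035288, F_50 = 12586269025, F_51 = 20365011074.
Sum = 17167680177565 * 27777890035288 - 12586269025 * 20365011074 = 476881675813886061487730870.

476881675813886061487730870


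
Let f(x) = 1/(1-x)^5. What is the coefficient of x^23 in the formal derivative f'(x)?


Differentiate: d/dx [ 1/(1-x)^r ] = r / (1-x)^(r+1).
Here r = 5, so f'(x) = 5 / (1-x)^6.
The expansion of 1/(1-x)^(r+1) has coefficient of x^n equal to C(n+r, r).
So the coefficient of x^23 in f'(x) is
5 * C(28, 5) = 5 * 98280 = 491400

491400


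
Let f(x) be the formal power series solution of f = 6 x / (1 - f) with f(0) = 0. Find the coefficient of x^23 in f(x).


Apply Lagrange inversion: f = 6 x * phi(f) with phi(t) = 1/(1 - t), so
[x^n] f = 6^n * (1/n) [t^(n-1)] phi(t)^n = 6^n * (1/n) [t^(n-1)] (1 - t)^(-n) = 6^n * (1/n) C(2n - 2, n - 1) = 6^n * C_{n-1}.
For n = 23: C_22 = C(44, 22) / 23 = 2104098963720/23 = 91482563640.
With the 6^23 = 789730223053602816 factor, the coefficient is 789730223053602816 * 91482563640 = 72246545388932614746003210240.

72246545388932614746003210240


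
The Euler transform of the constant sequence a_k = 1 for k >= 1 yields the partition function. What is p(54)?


The Euler transform converts the sequence a_k = 1 into the number of integer partitions.
Using the recurrence or dynamic programming:
p(54) = 386155

386155


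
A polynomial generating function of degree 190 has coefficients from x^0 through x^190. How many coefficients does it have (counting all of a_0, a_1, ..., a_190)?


A polynomial of degree 190 takes the form a_0 + a_1 x + ... + a_190 x^190.
The number of coefficients is 190 + 1 = 191.

191


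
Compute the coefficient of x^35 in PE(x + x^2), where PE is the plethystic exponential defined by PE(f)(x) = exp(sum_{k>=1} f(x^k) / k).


With f(x) = x + x^2, the exponent is sum_{k>=1} (x^k + x^(2k)) / k = -ln(1 - x) - ln(1 - x^2). Exponentiating:
PE(x + x^2) = 1 / ((1 - x)(1 - x^2)).
This is the generating function for partitions of n into parts of size 1 or 2. The number of 2's can be any j in 0..17, and the rest are 1's, so
[x^35] = floor(35/2) + 1 = 18.

18


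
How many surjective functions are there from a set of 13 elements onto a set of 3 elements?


By inclusion-exclusion on which target elements are missed, the number of surjections from an n-set onto a k-set is
surj(n, k) = sum_{j=0}^{k} (-1)^j C(k, j) (k - j)^n.
Equivalently surj(n, k) = k! * S(n, k), where S(n, k) is the Stirling number of the second kind.
For n = 13, k = 3:
S(13, 3) = 261625, so
surj = 3! * 261625 = 6 * 261625 = 1569750.

1569750


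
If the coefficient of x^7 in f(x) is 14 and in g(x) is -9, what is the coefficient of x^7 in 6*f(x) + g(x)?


Scalar multiplication scales coefficients: 6 * 14 = 84.
Then add the g coefficient: 84 + -9
= 75

75


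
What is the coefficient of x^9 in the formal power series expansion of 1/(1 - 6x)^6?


The general identity 1/(1 - c x)^r = sum_{k>=0} c^k C(k + r - 1, r - 1) x^k follows by substituting y = c x into 1/(1 - y)^r = sum_{k>=0} C(k + r - 1, r - 1) y^k.
For c = 6, r = 6, k = 9:
6^9 * C(14, 5) = 10077696 * 2002 = 20175547392.

20175547392


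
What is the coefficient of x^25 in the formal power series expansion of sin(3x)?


The Maclaurin series is sin(t) = sum_{k>=0} (-1)^k t^(2k+1) / (2k+1)!, so substituting t = 3x, only odd powers of x are nonzero, with coefficient of x^(2k+1) equal to (-1)^k 3^(2k+1) / (2k+1)!.
Write 25 = 2*12 + 1, giving the coefficient (-1)^12 * 3^25 / 25! = 847288609443/15511210043330985984000000 = 14348907/262683704098816000000.

14348907/262683704098816000000


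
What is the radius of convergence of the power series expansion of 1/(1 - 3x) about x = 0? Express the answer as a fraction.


Expanding 1/(1 - 3x) = sum_{k>=0} 3^k x^k, the series converges when |3x| < 1, i.e., |x| < 1/3.
So the radius of convergence is 1/3 = 1/3.

1/3


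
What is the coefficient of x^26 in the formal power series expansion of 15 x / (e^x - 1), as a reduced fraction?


The exponential generating function for Bernoulli numbers is
x / (e^x - 1) = sum_{k>=0} B_k x^k / k!.
So the coefficient of x^26 in 15 x / (e^x - 1) is 15 B_26 / 26!.
Computing: B_26 = 8553103/6, 26! = 403291461126605635584000000, giving
15 * 8553103/6 / 403291461126605635584000000 = 657931/12408968034664788787200000.

657931/12408968034664788787200000


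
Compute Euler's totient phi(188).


phi(n) counts integers in [1, n] coprime to n. Using the multiplicative formula phi(n) = n * prod_{p | n} (1 - 1/p):
188 = 2^2 * 47, so
phi(188) = 188 * (1 - 1/2) * (1 - 1/47) = 92.

92


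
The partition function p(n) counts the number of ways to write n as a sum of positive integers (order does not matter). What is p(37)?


Using the generating function prod_{k>=1} 1/(1-x^k), we compute p(37).
By dynamic programming over parts 1 through 37:
p(37) = 21637

21637


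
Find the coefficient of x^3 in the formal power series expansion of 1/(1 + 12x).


Write 1/(1 + c x) = 1/(1 - (-c) x) and apply the geometric-series identity
1/(1 - y) = sum_{k>=0} y^k to get 1/(1 + c x) = sum_{k>=0} (-c)^k x^k.
So the coefficient of x^k is (-c)^k = (-1)^k * c^k.
Here c = 12 and k = 3:
(-12)^3 = -1 * 1728 = -1728

-1728


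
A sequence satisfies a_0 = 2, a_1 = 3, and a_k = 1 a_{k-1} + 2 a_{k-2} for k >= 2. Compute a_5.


The characteristic equation is t^2 - 1 t - 2 = 0, with roots r_1 = 2 and r_2 = -1 (so c_1 = r_1 + r_2, c_2 = -r_1 r_2 as required).
One can use the closed form a_n = A r_1^n + B r_2^n, but direct iteration is more reliable:
a_0 = 2, a_1 = 3, a_2 = 7, a_3 = 13, a_4 = 27, a_5 = 53.
So a_5 = 53.

53


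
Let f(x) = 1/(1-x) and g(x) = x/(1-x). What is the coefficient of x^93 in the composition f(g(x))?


First simplify the composition: f(g(x)) = 1/(1 - x/(1-x)) = (1-x)/((1-x) - x) = (1-x)/(1-2x).
Now extract the coefficient. Write (1-x)/(1-2x) = 1/(1-2x) - x/(1-2x).
The coefficient of x^n in 1/(1-2x) is 2^n, and in x/(1-2x) is 2^(n-1) (for n >= 1).
So the coefficient of x^93 is 2^93 - 2^92 = 9903520314283042199192993792 - 4951760157141521099596496896 = 4951760157141521099596496896.

4951760157141521099596496896


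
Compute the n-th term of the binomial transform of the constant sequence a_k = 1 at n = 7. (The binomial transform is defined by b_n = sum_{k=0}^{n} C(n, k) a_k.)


With a_k = 1 for all k, b_n = sum_{k=0}^{n} C(n, k) = 2^n by the binomial theorem.
For n = 7: 2^7 = 128.

128


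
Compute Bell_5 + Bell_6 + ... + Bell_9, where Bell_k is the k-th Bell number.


Recall Bell_k counts set partitions of a k-set (with Bell_0 = 1 by convention).
Bell_5 through Bell_9: 52, 203, 877, 4140, 21147
Sum = 52 + 203 + 877 + 4140 + 21147 = 26419.

26419


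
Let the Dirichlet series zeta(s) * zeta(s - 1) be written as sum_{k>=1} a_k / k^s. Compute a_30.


Convolution gives a_k = sum_{d | k} d * 1 = sum_{d | k} d = sigma(k), the sum of positive divisors of k.
For k = 30, the divisors are 1, 2, 3, 5, 6, 10, 15, 30, so
sigma(30) = 1 + 2 + 3 + 5 + 6 + 10 + 15 + 30 = 72.

72


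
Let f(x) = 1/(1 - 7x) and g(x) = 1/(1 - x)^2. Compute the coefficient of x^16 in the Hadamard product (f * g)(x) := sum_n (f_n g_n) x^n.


f has coefficients f_k = 7^k. For g = 1/(1 - x)^2 the coefficient is g_k = C(k + 1, 1) = k + 1. The Hadamard coefficient is (f * g)_k = 7^k * (k + 1).
For k = 16: 7^16 * 17 = 33232930569601 * 17 = 564959819683217.

564959819683217


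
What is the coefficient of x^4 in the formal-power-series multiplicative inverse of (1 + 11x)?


The inverse is 1/(1 + 11x). Apply the geometric identity 1/(1 - y) = sum_{k>=0} y^k with y = -11x:
1/(1 + 11x) = sum_{k>=0} (-11)^k x^k.
So the coefficient of x^4 is (-11)^4 = 14641.

14641


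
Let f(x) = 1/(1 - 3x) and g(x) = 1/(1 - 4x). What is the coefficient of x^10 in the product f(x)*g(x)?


The coefficient of x^n in f*g is the Cauchy product: sum_{k=0}^{n} a^k * b^(n-k).
With a=3, b=4, n=10:
sum_{k=0}^{10} 3^k * 4^(10-k)
= 4017157

4017157


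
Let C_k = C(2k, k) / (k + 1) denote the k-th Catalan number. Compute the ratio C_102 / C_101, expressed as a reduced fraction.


Using C_k = (2k)! / (k! (k+1)!), the ratio C_{k+1}/C_k simplifies to
C_{k+1}/C_k = [(2k+2)! / ((k+1)! (k+2)!)] * [k! (k+1)! / (2k)!]
 = (2k+2)(2k+1) / ((k+1)(k+2)) = 2(2k+1) / (k+2).
For k = 101: 2(2*101 + 1) / (101 + 2) = 406/103 = 406/103.

406/103


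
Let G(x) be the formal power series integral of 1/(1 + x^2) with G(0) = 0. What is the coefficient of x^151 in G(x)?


1/(1 + x^2) = sum_{j>=0} (-1)^j x^(2j). Integrating termwise with G(0) = 0:
G(x) = sum_{j>=0} (-1)^j x^(2j+1) / (2j+1) = arctan(x).
Only odd powers are nonzero. For x^151 write 151 = 2*75 + 1, giving
(-1)^75 / 151 = -1/151 = -1/151.

-1/151


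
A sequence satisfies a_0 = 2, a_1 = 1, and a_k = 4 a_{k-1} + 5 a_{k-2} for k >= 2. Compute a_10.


The characteristic equation is t^2 - 4 t - 5 = 0, with roots r_1 = 5 and r_2 = -1 (so c_1 = r_1 + r_2, c_2 = -r_1 r_2 as required).
One can use the closed form a_n = A r_1^n + B r_2^n, but direct iteration is more reliable:
a_0 = 2, a_1 = 1, a_2 = 14, a_3 = 61, a_4 = 314, a_5 = 1561, a_6 = 7814, a_7 = 39061, a_8 = 195314, a_9 = 976561, a_10 = 4882814.
So a_10 = 4882814.

4882814


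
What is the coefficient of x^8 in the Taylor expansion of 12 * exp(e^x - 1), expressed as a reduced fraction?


exp(e^x - 1) = sum_{k>=0} Bell_k x^k / k!, where Bell_k is the k-th Bell number.
So the coefficient of x^8 is 12 * Bell_8 / 8!.
Computing: Bell_8 = 4140 and 8! = 40320, giving
12 * 4140/40320 = 69/56.

69/56


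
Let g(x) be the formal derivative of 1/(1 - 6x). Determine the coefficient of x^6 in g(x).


Differentiate termwise: d/dx sum_{k>=0} 6^k x^k = sum_{k>=1} k 6^k x^(k-1) = sum_{j>=0} (j+1) 6^(j+1) x^j.
Equivalently, d/dx [1/(1 - 6x)] = 6/(1 - 6x)^2.
For j = 6: 7 * 6^7 = 7 * 279936 = 1959552.

1959552


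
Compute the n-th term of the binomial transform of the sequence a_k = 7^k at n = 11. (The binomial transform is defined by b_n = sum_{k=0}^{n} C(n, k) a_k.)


With a_k = 7^k, b_n = sum_{k=0}^{n} C(n, k) 7^k = (1 + 7)^n by the binomial theorem.
For n = 11: (1 + 7)^11 = 8^11 = 8589934592.

8589934592


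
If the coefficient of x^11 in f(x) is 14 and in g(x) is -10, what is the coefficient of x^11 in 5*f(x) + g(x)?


Scalar multiplication scales coefficients: 5 * 14 = 70.
Then add the g coefficient: 70 + -10
= 60

60


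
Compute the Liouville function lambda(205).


The Liouville function is lambda(k) = (-1)^Omega(k), where Omega(k) counts the prime factors of k with multiplicity.
Factoring: 205 = 5 * 41, so Omega(205) = 2.
lambda(205) = (-1)^2 = 1.

1


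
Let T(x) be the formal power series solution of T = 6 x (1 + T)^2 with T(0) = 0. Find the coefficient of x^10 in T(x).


Apply the Lagrange inversion formula: if T = 6 x * phi(T) with phi(t) = (1 + t)^2, then [x^n] T = 6^n * (1/n) [t^(n-1)] phi(t)^n = 6^n * (1/n) [t^(n-1)] (1 + t)^(2n) = 6^n * (1/n) C(2n, n-1).
Using the identity C(2n, n-1) = C(2n, n) * n / (n+1), the unscaled factor equals C(2n, n) / (n+1) = C_n, the n-th Catalan number.
For n = 10: C_10 = C(20, 10) / 11 = 184756/11 = 16796.
With the 6^10 = 60466176 factor, the coefficient is 60466176 * 16796 = 1015589892096.

1015589892096


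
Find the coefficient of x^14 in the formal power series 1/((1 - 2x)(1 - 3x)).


By partial fractions or Cauchy convolution:
The coefficient equals sum_{k=0}^{14} 2^k * 3^(14-k).
= 14316139

14316139


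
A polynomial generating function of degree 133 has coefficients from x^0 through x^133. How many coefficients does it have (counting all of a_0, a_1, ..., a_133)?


A polynomial of degree 133 takes the form a_0 + a_1 x + ... + a_133 x^133.
The number of coefficients is 133 + 1 = 134.

134


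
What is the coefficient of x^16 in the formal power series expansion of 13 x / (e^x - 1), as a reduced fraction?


The exponential generating function for Bernoulli numbers is
x / (e^x - 1) = sum_{k>=0} B_k x^k / k!.
So the coefficient of x^16 in 13 x / (e^x - 1) is 13 B_16 / 16!.
Computing: B_16 = -3617/510, 16! = 20922789888000, giving
13 * -3617/510 / 20922789888000 = -3617/820817141760000.

-3617/820817141760000


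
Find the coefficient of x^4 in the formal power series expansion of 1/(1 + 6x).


Write 1/(1 + c x) = 1/(1 - (-c) x) and apply the geometric-series identity
1/(1 - y) = sum_{k>=0} y^k to get 1/(1 + c x) = sum_{k>=0} (-c)^k x^k.
So the coefficient of x^k is (-c)^k = (-1)^k * c^k.
Here c = 6 and k = 4:
(-6)^4 = 1 * 1296 = 1296

1296


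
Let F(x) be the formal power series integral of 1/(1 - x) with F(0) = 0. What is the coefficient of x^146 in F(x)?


1/(1 - x) = sum_{k>=0} x^k. Integrating termwise and using F(0) = 0 gives
F(x) = sum_{k>=0} x^(k+1) / (k+1) = sum_{m>=1} x^m / m = -ln(1 - x).
So the coefficient of x^146 is 1/146 = 1/146.

1/146


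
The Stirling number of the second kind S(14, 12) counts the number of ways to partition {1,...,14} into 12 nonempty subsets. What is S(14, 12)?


Using the explicit formula S(n,k) = (1/k!) sum_{j=0}^{k} (-1)^(k-j) C(k,j) j^n:
S(14, 12) = 3367
Equivalently, S(n,k) is n! times the coefficient of x^n in the EGF (e^x - 1)^k / k!.

3367


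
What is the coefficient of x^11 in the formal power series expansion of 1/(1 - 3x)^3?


The general identity 1/(1 - c x)^r = sum_{k>=0} c^k C(k + r - 1, r - 1) x^k follows by substituting y = c x into 1/(1 - y)^r = sum_{k>=0} C(k + r - 1, r - 1) y^k.
For c = 3, r = 3, k = 11:
3^11 * C(13, 2) = 177147 * 78 = 13817466.

13817466


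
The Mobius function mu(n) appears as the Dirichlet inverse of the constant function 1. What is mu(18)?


18 has a squared prime factor, so mu(18) = 0.
Factorization reveals a repeated prime.

0


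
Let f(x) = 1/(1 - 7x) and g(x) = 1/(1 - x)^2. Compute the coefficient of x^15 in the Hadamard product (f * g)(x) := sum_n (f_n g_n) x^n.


f has coefficients f_k = 7^k. For g = 1/(1 - x)^2 the coefficient is g_k = C(k + 1, 1) = k + 1. The Hadamard coefficient is (f * g)_k = 7^k * (k + 1).
For k = 15: 7^15 * 16 = 4747561509943 * 16 = 75960984159088.

75960984159088


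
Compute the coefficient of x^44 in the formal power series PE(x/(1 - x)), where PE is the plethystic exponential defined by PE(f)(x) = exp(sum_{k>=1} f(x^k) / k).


For f(x) = x/(1 - x) we have
sum_{k>=1} f(x^k) / k = sum_{k>=1} (1/k) * x^k / (1 - x^k) = sum_{k, m >= 1} x^(k m) / k,
which after exponentiating simplifies to
PE(x/(1 - x)) = prod_{k>=1} 1 / (1 - x^k).
This is the generating function for the partition function p(n), so the coefficient of x^44 is p(44).
Computing p(44) by dynamic programming over parts 1, 2, ..., 44: p(44) = 75175.

75175


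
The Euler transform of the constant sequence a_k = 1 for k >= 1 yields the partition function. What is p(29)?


The Euler transform converts the sequence a_k = 1 into the number of integer partitions.
Using the recurrence or dynamic programming:
p(29) = 4565

4565


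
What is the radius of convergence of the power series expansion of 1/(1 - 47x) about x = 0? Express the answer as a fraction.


Expanding 1/(1 - 47x) = sum_{k>=0} 47^k x^k, the series converges when |47x| < 1, i.e., |x| < 1/47.
So the radius of convergence is 1/47 = 1/47.

1/47


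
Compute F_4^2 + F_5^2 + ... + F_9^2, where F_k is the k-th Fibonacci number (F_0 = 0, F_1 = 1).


There is a standard identity sum_{k=0}^{N} F_k^2 = F_N * F_{N+1} (proved inductively from the telescoping relation F_k^2 = F_k F_{k+1} - F_{k-1} F_k). Then
sum_{k=4}^{9} F_k^2 = F_9 F_10 - F_3 F_4.
Computing: F_9 = 34, F_10 = 55, F_3 = 2, F_4 = 3.
Sum = 34 * 55 - 2 * 3 = 1864.

1864


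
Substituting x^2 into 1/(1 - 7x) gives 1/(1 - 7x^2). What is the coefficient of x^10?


The coefficient of x^(2m) in 1/(1 - 7x^2) is 7^m.
With n = 10 = 2*5, the coefficient is 7^5 = 16807.

16807


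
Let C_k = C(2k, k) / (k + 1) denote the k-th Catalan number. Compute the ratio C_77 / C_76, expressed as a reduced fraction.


Using C_k = (2k)! / (k! (k+1)!), the ratio C_{k+1}/C_k simplifies to
C_{k+1}/C_k = [(2k+2)! / ((k+1)! (k+2)!)] * [k! (k+1)! / (2k)!]
 = (2k+2)(2k+1) / ((k+1)(k+2)) = 2(2k+1) / (k+2).
For k = 76: 2(2*76 + 1) / (76 + 2) = 306/78 = 51/13.

51/13


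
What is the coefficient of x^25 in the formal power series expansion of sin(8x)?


The Maclaurin series is sin(t) = sum_{k>=0} (-1)^k t^(2k+1) / (2k+1)!, so substituting t = 8x, only odd powers of x are nonzero, with coefficient of x^(2k+1) equal to (-1)^k 8^(2k+1) / (2k+1)!.
Write 25 = 2*12 + 1, giving the coefficient (-1)^12 * 8^25 / 25! = 37778931862957161709568/15511210043330985984000000 = 9007199254740992/3698160658676859375.

9007199254740992/3698160658676859375


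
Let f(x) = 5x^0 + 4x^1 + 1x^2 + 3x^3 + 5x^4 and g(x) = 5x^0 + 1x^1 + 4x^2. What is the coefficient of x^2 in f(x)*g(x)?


Cauchy product at x^2:
5*4 + 4*1 + 1*5
= 29

29


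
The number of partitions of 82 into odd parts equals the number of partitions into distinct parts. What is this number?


Computing partitions of 82 into odd parts (1, 3, 5, ...):
Using the generating function prod_{k>=0} 1/(1-x^(2k+1)),
the count is 92864

92864


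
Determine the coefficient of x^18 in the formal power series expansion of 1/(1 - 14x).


The geometric series identity gives 1/(1 - c x) = sum_{k>=0} c^k x^k, so the coefficient of x^k is c^k.
Here c = 14 and k = 18.
Computing: 14^18 = 426878854210636742656

426878854210636742656


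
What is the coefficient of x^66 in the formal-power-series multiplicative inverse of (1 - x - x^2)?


Let the inverse be f(x) = sum_{k>=0} a_k x^k. From f(x) * (1 - x - x^2) = 1 and matching coefficients:
 x^0: a_0 = 1.
 x^1: a_1 - a_0 = 0, so a_1 = 1.
 x^k (k >= 2): a_k - a_{k-1} - a_{k-2} = 0, i.e. a_k = a_{k-1} + a_{k-2}.
This is the Fibonacci-type recurrence shifted so that a_0 = a_1 = 1.
Iterating: a_0=1, a_1=1, a_2=2, a_3=3, a_4=5, a_5=8, a_6=13, a_7=21, a_8=34, a_9=55, ...
a_66 = 44945570212853.

44945570212853


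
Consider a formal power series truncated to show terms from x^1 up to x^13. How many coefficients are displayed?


From x^1 to x^13 inclusive, the count is 13 - 1 + 1 = 13.

13


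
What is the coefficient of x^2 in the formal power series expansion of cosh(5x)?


The Maclaurin series is cosh(t) = sum_{m>=0} t^(2m) / (2m)!, so substituting t = 5x, only even powers of x are nonzero, with coefficient of x^(2m) equal to 5^(2m) / (2m)!.
For x^2 the coefficient is 5^2/2! = 25/2 = 25/2.

25/2


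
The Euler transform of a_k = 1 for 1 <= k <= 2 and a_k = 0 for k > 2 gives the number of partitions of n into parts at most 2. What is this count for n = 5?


Partitions of 5 into parts at most 2:
Using generating function (1-x)^(-1)(1-x^2)^(-1),
the coefficient of x^5 = 3

3


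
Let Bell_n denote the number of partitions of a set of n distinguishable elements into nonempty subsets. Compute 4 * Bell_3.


Bell_3 can be computed from the Bell triangle or from Dobinski's identity Bell_n = (1/e) * sum_{k>=0} k^n / k!.
Computing Bell_3 = 5.
Then 4 * 5 = 20.

20


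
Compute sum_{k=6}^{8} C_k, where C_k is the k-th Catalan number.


C_6 through C_8: 132, 429, 1430
Sum = 132 + 429 + 1430
= 1991

1991


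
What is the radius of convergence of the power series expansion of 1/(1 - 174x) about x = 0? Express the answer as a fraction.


Expanding 1/(1 - 174x) = sum_{k>=0} 174^k x^k, the series converges when |174x| < 1, i.e., |x| < 1/174.
So the radius of convergence is 1/174 = 1/174.

1/174


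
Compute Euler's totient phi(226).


phi(n) counts integers in [1, n] coprime to n. Using the multiplicative formula phi(n) = n * prod_{p | n} (1 - 1/p):
226 = 2 * 113, so
phi(226) = 226 * (1 - 1/2) * (1 - 1/113) = 112.

112


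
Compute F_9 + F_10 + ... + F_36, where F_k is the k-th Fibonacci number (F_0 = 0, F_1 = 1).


Use the identity sum_{k=0}^{N} F_k = F_{N+2} - 1 (which follows from F_{k+2} - F_{k+1} = F_k). Then
sum_{k=9}^{36} F_k = (F_{38} - 1) - (F_{10} - 1) = F_{38} - F_{10}.
Computing: F_{38} = 39088169, F_{10} = 55, so
Sum = 39088169 - 55 = 39088114.

39088114


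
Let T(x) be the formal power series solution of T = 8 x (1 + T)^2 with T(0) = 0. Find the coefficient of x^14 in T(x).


Apply the Lagrange inversion formula: if T = 8 x * phi(T) with phi(t) = (1 + t)^2, then [x^n] T = 8^n * (1/n) [t^(n-1)] phi(t)^n = 8^n * (1/n) [t^(n-1)] (1 + t)^(2n) = 8^n * (1/n) C(2n, n-1).
Using the identity C(2n, n-1) = C(2n, n) * n / (n+1), the unscaled factor equals C(2n, n) / (n+1) = C_n, the n-th Catalan number.
For n = 14: C_14 = C(28, 14) / 15 = 40116600/15 = 2674440.
With the 8^14 = 4398046511104 factor, the coefficient is 4398046511104 * 2674440 = 11762311511156981760.

11762311511156981760


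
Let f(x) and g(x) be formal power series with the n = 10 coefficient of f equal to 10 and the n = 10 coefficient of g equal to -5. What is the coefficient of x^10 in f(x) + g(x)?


Addition of formal power series is termwise.
The coefficient of x^10 in f + g = 10 + -5
= 5

5


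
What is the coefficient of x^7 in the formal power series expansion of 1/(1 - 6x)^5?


The general identity 1/(1 - c x)^r = sum_{k>=0} c^k C(k + r - 1, r - 1) x^k follows by substituting y = c x into 1/(1 - y)^r = sum_{k>=0} C(k + r - 1, r - 1) y^k.
For c = 6, r = 5, k = 7:
6^7 * C(11, 4) = 279936 * 330 = 92378880.

92378880


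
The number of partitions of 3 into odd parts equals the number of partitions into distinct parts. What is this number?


Computing partitions of 3 into odd parts (1, 3, 5, ...):
Using the generating function prod_{k>=0} 1/(1-x^(2k+1)),
the count is 2

2


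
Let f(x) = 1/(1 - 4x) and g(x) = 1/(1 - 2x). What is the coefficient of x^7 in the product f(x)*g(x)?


The coefficient of x^n in f*g is the Cauchy product: sum_{k=0}^{n} a^k * b^(n-k).
With a=4, b=2, n=7:
sum_{k=0}^{7} 4^k * 2^(7-k)
= 32640

32640


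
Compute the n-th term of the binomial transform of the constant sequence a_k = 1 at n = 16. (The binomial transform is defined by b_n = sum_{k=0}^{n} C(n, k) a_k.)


With a_k = 1 for all k, b_n = sum_{k=0}^{n} C(n, k) = 2^n by the binomial theorem.
For n = 16: 2^16 = 65536.

65536


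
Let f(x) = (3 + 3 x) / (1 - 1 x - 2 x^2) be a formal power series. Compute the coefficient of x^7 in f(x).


Write f(x) = sum_{k>=0} a_k x^k. Multiplying both sides by 1 - 1 x - 2 x^2 gives
(1 - 1 x - 2 x^2) sum_{k>=0} a_k x^k = 3 + 3 x.
Matching coefficients:
 x^0: a_0 = 3
 x^1: a_1 - 1 a_0 = 3  =>  a_1 = 1*3 + 3 = 6
 x^k (k >= 2): a_k = 1 a_{k-1} + 2 a_{k-2}.
Iterating: a_2 = 12, a_3 = 24, a_4 = 48, a_5 = 96, a_6 = 192, a_7 = 384.
So the coefficient of x^7 is 384.

384


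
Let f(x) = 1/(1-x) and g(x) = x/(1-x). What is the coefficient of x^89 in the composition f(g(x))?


First simplify the composition: f(g(x)) = 1/(1 - x/(1-x)) = (1-x)/((1-x) - x) = (1-x)/(1-2x).
Now extract the coefficient. Write (1-x)/(1-2x) = 1/(1-2x) - x/(1-2x).
The coefficient of x^n in 1/(1-2x) is 2^n, and in x/(1-2x) is 2^(n-1) (for n >= 1).
So the coefficient of x^89 is 2^89 - 2^88 = 618970019642690137449562112 - 309485009821345068724781056 = 309485009821345068724781056.

309485009821345068724781056


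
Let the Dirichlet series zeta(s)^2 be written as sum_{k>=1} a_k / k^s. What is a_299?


The Dirichlet convolution of the constant function 1 with itself gives (1 * 1)(k) = sum_{d | k} 1 = d(k), the number of positive divisors of k.
Since zeta(s) = sum_{k>=1} 1/k^s, we have zeta(s)^2 = sum_{k>=1} d(k)/k^s, so a_k = d(k).
For k = 299: the divisors are 1, 13, 23, 299.
Count = 4.

4


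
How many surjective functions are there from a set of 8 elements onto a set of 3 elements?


By inclusion-exclusion on which target elements are missed, the number of surjections from an n-set onto a k-set is
surj(n, k) = sum_{j=0}^{k} (-1)^j C(k, j) (k - j)^n.
Equivalently surj(n, k) = k! * S(n, k), where S(n, k) is the Stirling number of the second kind.
For n = 8, k = 3:
S(8, 3) = 966, so
surj = 3! * 966 = 6 * 966 = 5796.

5796
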